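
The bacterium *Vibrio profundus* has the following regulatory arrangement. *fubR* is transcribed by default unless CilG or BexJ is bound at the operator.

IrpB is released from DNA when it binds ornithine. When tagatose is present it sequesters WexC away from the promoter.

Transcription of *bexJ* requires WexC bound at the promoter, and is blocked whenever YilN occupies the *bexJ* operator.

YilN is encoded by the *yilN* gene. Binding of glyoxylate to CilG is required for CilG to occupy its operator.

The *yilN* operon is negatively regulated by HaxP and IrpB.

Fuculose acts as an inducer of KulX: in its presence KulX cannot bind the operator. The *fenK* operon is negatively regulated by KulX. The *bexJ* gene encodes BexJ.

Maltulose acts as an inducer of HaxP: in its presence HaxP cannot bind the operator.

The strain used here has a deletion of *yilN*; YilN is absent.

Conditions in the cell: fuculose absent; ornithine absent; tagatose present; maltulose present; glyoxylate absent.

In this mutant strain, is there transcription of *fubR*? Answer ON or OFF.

ON

Glyoxylate is absent, so CilG is inactive.
Tagatose is present, so WexC is inactive.
YilN is non-functional in this strain, so it has no effect.
Required activator WexC is absent, so *bexJ* is not transcribed.
So BexJ is not produced.
With no repressor bound, *fubR* is transcribed.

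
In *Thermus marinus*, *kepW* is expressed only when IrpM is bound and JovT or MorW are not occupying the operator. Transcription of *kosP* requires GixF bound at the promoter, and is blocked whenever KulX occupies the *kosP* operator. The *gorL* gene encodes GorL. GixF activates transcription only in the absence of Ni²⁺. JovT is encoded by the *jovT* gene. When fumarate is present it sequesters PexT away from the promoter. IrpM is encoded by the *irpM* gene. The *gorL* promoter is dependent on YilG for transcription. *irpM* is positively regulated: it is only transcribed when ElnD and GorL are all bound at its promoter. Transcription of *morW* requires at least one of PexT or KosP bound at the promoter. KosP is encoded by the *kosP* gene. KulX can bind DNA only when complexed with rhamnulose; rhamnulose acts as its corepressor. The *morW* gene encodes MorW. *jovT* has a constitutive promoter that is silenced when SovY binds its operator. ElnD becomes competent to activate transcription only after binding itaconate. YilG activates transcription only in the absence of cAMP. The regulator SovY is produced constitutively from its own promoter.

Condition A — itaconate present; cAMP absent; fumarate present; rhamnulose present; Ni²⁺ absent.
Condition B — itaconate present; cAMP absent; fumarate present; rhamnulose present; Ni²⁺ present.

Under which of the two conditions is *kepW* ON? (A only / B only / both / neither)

both

Condition A:
SovY is produced constitutively and is active.
With repressor SovY bound, *jovT* is not transcribed.
So JovT is not produced.
Itaconate is present, so ElnD is active.
cAMP is absent, so YilG is active.
No repressor is bound and YilG is active, so *gorL* is transcribed.
So GorL is produced and active.
No repressor is bound and ElnD and GorL are active, so *irpM* is transcribed.
So IrpM is produced and active.
Fumarate is present, so PexT is inactive.
Rhamnulose is present, so KulX is active.
Ni²⁺ is absent, so GixF is active.
With repressor KulX bound, *kosP* is not transcribed.
So KosP is not produced.
No activator is available at the *morW* promoter, so *morW* is not transcribed.
So MorW is not produced.
No repressor is bound and IrpM is active, so *kepW* is transcribed.
→ *kepW* is ON in A.
Condition B:
SovY is produced constitutively and is active.
With repressor SovY bound, *jovT* is not transcribed.
So JovT is not produced.
Itaconate is present, so ElnD is active.
cAMP is absent, so YilG is active.
No repressor is bound and YilG is active, so *gorL* is transcribed.
So GorL is produced and active.
No repressor is bound and ElnD and GorL are active, so *irpM* is transcribed.
So IrpM is produced and active.
Fumarate is present, so PexT is inactive.
Rhamnulose is present, so KulX is active.
Ni²⁺ is present, so GixF is inactive.
With repressor KulX bound, *kosP* is not transcribed.
So KosP is not produced.
No activator is available at the *morW* promoter, so *morW* is not transcribed.
So MorW is not produced.
No repressor is bound and IrpM is active, so *kepW* is transcribed.
→ *kepW* is ON in B.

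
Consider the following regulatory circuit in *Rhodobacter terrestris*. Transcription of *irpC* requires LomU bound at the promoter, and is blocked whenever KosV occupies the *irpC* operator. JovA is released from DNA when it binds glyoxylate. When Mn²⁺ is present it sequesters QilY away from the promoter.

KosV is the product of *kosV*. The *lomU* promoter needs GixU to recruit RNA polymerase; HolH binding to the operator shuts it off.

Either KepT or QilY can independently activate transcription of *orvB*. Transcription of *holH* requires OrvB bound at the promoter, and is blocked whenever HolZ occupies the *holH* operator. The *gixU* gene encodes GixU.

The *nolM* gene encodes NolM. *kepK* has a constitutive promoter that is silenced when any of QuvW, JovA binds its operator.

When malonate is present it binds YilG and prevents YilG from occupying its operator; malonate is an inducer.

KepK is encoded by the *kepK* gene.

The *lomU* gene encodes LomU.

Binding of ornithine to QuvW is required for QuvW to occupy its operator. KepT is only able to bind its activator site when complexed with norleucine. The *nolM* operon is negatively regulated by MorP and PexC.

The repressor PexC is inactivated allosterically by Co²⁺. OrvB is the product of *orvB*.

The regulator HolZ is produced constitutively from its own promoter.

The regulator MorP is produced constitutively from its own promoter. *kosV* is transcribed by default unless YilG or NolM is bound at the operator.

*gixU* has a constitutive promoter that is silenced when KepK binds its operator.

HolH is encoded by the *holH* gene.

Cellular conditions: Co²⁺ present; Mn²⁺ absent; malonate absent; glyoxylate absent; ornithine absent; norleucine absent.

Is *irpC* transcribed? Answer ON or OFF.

Malonate is absent, so YilG is active.
MorP is produced constitutively and is active.
Co²⁺ is present, so PexC is inactive.
With repressor MorP bound, *nolM* is not transcribed.
So NolM is not produced.
With repressor YilG bound, *kosV* is not transcribed.
So KosV is not produced.
HolZ is produced constitutively and is active.
Norleucine is absent, so KepT is inactive.
Mn²⁺ is absent, so QilY is active.
Activator QilY is present, so *orvB* is transcribed.
So OrvB is produced and active.
With repressor HolZ bound, *holH* is not transcribed.
So HolH is not produced.
Ornithine is absent, so QuvW is inactive.
Glyoxylate is absent, so JovA is active.
With repressor JovA bound, *kepK* is not transcribed.
So KepK is not produced.
With no repressor bound, *gixU* is transcribed.
So GixU is produced and active.
No repressor is bound and GixU is active, so *lomU* is transcribed.
So LomU is produced and active.
No repressor is bound and LomU is active, so *irpC* is transcribed.

ON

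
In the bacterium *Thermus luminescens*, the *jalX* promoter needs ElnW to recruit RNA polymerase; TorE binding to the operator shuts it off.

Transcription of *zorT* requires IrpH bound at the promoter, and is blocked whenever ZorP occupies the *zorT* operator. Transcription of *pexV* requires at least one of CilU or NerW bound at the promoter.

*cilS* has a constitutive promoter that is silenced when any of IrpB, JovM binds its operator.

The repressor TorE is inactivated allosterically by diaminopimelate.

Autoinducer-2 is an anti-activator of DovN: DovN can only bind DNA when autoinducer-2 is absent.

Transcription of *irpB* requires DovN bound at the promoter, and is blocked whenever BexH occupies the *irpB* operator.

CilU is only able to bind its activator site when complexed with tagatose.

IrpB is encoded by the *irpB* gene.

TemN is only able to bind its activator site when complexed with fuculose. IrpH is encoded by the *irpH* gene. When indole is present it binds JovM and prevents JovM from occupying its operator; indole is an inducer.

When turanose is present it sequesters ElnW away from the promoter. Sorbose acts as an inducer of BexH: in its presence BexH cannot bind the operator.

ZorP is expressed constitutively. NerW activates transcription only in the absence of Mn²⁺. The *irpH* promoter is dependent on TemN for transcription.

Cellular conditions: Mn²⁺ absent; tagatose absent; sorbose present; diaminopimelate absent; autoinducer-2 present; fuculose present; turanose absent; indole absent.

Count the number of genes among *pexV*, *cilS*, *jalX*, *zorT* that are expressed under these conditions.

1

Tagatose is absent, so CilU is inactive.
Mn²⁺ is absent, so NerW is active.
Activator NerW is present, so *pexV* is transcribed.
→ *pexV* is ON.
Autoinducer-2 is present, so DovN is inactive.
Sorbose is present, so BexH is inactive.
Required activator DovN is absent, so *irpB* is not transcribed.
So IrpB is not produced.
Indole is absent, so JovM is active.
With repressor JovM bound, *cilS* is not transcribed.
→ *cilS* is OFF.
Turanose is absent, so ElnW is active.
Diaminopimelate is absent, so TorE is active.
With repressor TorE bound, *jalX* is not transcribed.
→ *jalX* is OFF.
Fuculose is present, so TemN is active.
No repressor is bound and TemN is active, so *irpH* is transcribed.
So IrpH is produced and active.
ZorP is produced constitutively and is active.
With repressor ZorP bound, *zorT* is not transcribed.
→ *zorT* is OFF.
1 of the 4 genes is transcribed.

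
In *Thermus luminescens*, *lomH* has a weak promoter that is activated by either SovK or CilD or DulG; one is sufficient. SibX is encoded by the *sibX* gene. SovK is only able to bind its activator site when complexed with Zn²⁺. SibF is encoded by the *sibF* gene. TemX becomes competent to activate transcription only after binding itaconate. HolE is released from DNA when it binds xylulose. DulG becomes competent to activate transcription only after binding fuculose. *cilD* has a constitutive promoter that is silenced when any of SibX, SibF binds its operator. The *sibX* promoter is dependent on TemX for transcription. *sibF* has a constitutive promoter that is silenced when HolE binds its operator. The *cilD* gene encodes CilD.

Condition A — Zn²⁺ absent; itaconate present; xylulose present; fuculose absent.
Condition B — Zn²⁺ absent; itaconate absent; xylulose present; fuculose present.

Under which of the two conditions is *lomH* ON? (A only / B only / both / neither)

B only

Condition A:
Zn²⁺ is absent, so SovK is inactive.
Itaconate is present, so TemX is active.
No repressor is bound and TemX is active, so *sibX* is transcribed.
So SibX is produced and active.
Xylulose is present, so HolE is inactive.
With no repressor bound, *sibF* is transcribed.
So SibF is produced and active.
With repressor SibX bound, *cilD* is not transcribed.
So CilD is not produced.
Fuculose is absent, so DulG is inactive.
No activator is available at the *lomH* promoter, so *lomH* is not transcribed.
→ *lomH* is OFF in A.
Condition B:
Zn²⁺ is absent, so SovK is inactive.
Itaconate is absent, so TemX is inactive.
Required activator TemX is absent, so *sibX* is not transcribed.
So SibX is not produced.
Xylulose is present, so HolE is inactive.
With no repressor bound, *sibF* is transcribed.
So SibF is produced and active.
With repressor SibF bound, *cilD* is not transcribed.
So CilD is not produced.
Fuculose is present, so DulG is active.
Activator DulG is present, so *lomH* is transcribed.
→ *lomH* is ON in B.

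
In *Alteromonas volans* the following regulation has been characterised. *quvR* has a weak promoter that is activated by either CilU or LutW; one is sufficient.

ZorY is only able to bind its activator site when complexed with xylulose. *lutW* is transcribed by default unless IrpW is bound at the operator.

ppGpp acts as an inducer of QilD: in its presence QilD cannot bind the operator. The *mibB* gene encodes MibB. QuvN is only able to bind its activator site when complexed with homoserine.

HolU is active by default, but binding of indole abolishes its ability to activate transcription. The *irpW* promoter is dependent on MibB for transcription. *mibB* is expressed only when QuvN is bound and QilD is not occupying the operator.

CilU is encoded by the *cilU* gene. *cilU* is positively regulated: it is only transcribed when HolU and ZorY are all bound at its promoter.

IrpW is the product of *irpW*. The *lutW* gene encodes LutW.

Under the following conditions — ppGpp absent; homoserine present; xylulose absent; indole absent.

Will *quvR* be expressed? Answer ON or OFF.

ON

Indole is absent, so HolU is active.
Xylulose is absent, so ZorY is inactive.
Required activator ZorY is absent, so *cilU* is not transcribed.
So CilU is not produced.
Homoserine is present, so QuvN is active.
ppGpp is absent, so QilD is active.
With repressor QilD bound, *mibB* is not transcribed.
So MibB is not produced.
Required activator MibB is absent, so *irpW* is not transcribed.
So IrpW is not produced.
With no repressor bound, *lutW* is transcribed.
So LutW is produced and active.
Activator LutW is present, so *quvR* is transcribed.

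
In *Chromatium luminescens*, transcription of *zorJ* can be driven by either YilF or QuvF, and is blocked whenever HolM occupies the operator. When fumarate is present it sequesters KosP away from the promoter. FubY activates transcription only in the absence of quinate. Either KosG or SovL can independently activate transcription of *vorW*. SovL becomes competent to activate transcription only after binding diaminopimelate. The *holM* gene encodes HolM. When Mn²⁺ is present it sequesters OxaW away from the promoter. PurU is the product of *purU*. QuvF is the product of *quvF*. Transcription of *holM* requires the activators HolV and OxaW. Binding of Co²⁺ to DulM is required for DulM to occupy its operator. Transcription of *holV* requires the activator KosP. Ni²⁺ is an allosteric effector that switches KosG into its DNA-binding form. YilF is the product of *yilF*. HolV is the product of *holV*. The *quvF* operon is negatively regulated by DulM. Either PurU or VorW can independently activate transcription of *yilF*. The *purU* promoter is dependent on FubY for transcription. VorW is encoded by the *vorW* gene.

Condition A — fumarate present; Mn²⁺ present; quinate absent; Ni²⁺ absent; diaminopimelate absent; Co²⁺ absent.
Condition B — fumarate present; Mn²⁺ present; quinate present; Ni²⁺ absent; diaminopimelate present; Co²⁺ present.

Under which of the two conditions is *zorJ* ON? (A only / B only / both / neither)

Condition A:
Fumarate is present, so KosP is inactive.
Required activator KosP is absent, so *holV* is not transcribed.
So HolV is not produced.
Mn²⁺ is present, so OxaW is inactive.
Required activator HolV is absent, so *holM* is not transcribed.
So HolM is not produced.
Quinate is absent, so FubY is active.
No repressor is bound and FubY is active, so *purU* is transcribed.
So PurU is produced and active.
Ni²⁺ is absent, so KosG is inactive.
Diaminopimelate is absent, so SovL is inactive.
No activator is available at the *vorW* promoter, so *vorW* is not transcribed.
So VorW is not produced.
Activator PurU is present, so *yilF* is transcribed.
So YilF is produced and active.
Co²⁺ is absent, so DulM is inactive.
With no repressor bound, *quvF* is transcribed.
So QuvF is produced and active.
Activator YilF is present, so *zorJ* is transcribed.
→ *zorJ* is ON in A.
Condition B:
Fumarate is present, so KosP is inactive.
Required activator KosP is absent, so *holV* is not transcribed.
So HolV is not produced.
Mn²⁺ is present, so OxaW is inactive.
Required activator HolV is absent, so *holM* is not transcribed.
So HolM is not produced.
Quinate is present, so FubY is inactive.
Required activator FubY is absent, so *purU* is not transcribed.
So PurU is not produced.
Ni²⁺ is absent, so KosG is inactive.
Diaminopimelate is present, so SovL is active.
Activator SovL is present, so *vorW* is transcribed.
So VorW is produced and active.
Activator VorW is present, so *yilF* is transcribed.
So YilF is produced and active.
Co²⁺ is present, so DulM is active.
With repressor DulM bound, *quvF* is not transcribed.
So QuvF is not produced.
Activator YilF is present, so *zorJ* is transcribed.
→ *zorJ* is ON in B.

both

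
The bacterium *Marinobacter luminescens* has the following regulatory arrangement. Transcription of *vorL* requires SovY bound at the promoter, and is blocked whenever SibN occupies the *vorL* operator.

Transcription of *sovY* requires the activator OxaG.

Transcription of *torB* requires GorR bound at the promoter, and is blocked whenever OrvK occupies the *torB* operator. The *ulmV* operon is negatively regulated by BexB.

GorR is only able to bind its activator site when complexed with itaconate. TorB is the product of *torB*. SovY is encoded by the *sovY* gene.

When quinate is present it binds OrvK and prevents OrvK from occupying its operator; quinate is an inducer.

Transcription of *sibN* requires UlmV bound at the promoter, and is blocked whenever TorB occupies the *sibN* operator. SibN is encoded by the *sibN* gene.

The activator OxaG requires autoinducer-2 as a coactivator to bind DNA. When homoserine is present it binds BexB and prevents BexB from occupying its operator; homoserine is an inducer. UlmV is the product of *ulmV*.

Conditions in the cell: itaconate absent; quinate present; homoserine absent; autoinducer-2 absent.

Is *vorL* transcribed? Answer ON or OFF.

OFF

Itaconate is absent, so GorR is inactive.
Quinate is present, so OrvK is inactive.
Required activator GorR is absent, so *torB* is not transcribed.
So TorB is not produced.
Homoserine is absent, so BexB is active.
With repressor BexB bound, *ulmV* is not transcribed.
So UlmV is not produced.
Required activator UlmV is absent, so *sibN* is not transcribed.
So SibN is not produced.
Autoinducer-2 is absent, so OxaG is inactive.
Required activator OxaG is absent, so *sovY* is not transcribed.
So SovY is not produced.
Required activator SovY is absent, so *vorL* is not transcribed.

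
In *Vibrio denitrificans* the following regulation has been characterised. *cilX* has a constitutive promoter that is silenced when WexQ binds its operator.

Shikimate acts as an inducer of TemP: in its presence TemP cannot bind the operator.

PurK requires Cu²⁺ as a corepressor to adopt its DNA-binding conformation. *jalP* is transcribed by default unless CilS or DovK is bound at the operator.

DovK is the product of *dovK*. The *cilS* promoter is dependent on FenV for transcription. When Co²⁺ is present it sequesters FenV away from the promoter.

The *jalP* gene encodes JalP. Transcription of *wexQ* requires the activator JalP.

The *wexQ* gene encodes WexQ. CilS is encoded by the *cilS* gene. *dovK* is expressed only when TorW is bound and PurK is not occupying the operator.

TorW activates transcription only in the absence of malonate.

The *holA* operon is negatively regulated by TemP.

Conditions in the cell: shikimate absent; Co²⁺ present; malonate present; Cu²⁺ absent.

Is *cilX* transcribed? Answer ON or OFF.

Co²⁺ is present, so FenV is inactive.
Required activator FenV is absent, so *cilS* is not transcribed.
So CilS is not produced.
Cu²⁺ is absent, so PurK is inactive.
Malonate is present, so TorW is inactive.
Required activator TorW is absent, so *dovK* is not transcribed.
So DovK is not produced.
With no repressor bound, *jalP* is transcribed.
So JalP is produced and active.
No repressor is bound and JalP is active, so *wexQ* is transcribed.
So WexQ is produced and active.
With repressor WexQ bound, *cilX* is not transcribed.

OFF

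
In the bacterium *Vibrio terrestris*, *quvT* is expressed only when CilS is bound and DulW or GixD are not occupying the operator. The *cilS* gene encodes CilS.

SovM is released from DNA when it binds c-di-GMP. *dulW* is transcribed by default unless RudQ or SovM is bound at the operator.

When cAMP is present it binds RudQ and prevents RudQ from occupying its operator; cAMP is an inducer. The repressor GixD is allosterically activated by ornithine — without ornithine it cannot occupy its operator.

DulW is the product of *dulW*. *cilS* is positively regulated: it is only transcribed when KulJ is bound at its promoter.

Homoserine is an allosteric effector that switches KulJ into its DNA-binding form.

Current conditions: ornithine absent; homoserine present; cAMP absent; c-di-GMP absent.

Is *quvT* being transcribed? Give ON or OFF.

ON

Homoserine is present, so KulJ is active.
No repressor is bound and KulJ is active, so *cilS* is transcribed.
So CilS is produced and active.
cAMP is absent, so RudQ is active.
c-di-GMP is absent, so SovM is active.
With repressor RudQ bound, *dulW* is not transcribed.
So DulW is not produced.
Ornithine is absent, so GixD is inactive.
No repressor is bound and CilS is active, so *quvT* is transcribed.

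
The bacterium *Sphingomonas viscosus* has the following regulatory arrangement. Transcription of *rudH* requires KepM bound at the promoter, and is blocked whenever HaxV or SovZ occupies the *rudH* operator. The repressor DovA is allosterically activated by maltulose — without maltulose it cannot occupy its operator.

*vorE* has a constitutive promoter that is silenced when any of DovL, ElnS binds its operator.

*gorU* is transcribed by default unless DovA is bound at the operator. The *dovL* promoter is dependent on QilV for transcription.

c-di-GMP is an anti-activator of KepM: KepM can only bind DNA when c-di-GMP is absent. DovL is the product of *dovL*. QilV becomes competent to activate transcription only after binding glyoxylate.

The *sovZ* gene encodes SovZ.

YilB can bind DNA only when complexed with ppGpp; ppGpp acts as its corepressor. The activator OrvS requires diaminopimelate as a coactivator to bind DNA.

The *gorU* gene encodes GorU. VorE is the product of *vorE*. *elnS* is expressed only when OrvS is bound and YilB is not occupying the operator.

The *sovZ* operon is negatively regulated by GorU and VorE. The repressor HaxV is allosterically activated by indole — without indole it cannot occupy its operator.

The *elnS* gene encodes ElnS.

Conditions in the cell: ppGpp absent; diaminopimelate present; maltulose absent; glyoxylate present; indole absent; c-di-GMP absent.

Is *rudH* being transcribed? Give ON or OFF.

Indole is absent, so HaxV is inactive.
Maltulose is absent, so DovA is inactive.
With no repressor bound, *gorU* is transcribed.
So GorU is produced and active.
Glyoxylate is present, so QilV is active.
No repressor is bound and QilV is active, so *dovL* is transcribed.
So DovL is produced and active.
ppGpp is absent, so YilB is inactive.
Diaminopimelate is present, so OrvS is active.
No repressor is bound and OrvS is active, so *elnS* is transcribed.
So ElnS is produced and active.
With repressor DovL bound, *vorE* is not transcribed.
So VorE is not produced.
With repressor GorU bound, *sovZ* is not transcribed.
So SovZ is not produced.
c-di-GMP is absent, so KepM is active.
No repressor is bound and KepM is active, so *rudH* is transcribed.

ON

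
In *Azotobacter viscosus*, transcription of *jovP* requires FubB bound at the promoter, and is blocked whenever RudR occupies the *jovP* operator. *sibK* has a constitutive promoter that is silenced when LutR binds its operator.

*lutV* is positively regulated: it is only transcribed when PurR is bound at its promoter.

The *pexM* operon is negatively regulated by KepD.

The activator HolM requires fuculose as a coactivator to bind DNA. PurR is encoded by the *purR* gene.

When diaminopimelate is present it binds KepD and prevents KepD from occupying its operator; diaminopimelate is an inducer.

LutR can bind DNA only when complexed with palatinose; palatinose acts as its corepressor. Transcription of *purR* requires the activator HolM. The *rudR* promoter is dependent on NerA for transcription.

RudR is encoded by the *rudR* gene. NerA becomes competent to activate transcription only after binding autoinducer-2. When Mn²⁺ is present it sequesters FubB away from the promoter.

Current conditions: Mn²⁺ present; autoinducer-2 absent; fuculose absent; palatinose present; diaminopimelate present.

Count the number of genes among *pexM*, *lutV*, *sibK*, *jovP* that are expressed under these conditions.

Diaminopimelate is present, so KepD is inactive.
With no repressor bound, *pexM* is transcribed.
→ *pexM* is ON.
Fuculose is absent, so HolM is inactive.
Required activator HolM is absent, so *purR* is not transcribed.
So PurR is not produced.
Required activator PurR is absent, so *lutV* is not transcribed.
→ *lutV* is OFF.
Palatinose is present, so LutR is active.
With repressor LutR bound, *sibK* is not transcribed.
→ *sibK* is OFF.
Mn²⁺ is present, so FubB is inactive.
Autoinducer-2 is absent, so NerA is inactive.
Required activator NerA is absent, so *rudR* is not transcribed.
So RudR is not produced.
Required activator FubB is absent, so *jovP* is not transcribed.
→ *jovP* is OFF.
1 of the 4 genes is transcribed.

1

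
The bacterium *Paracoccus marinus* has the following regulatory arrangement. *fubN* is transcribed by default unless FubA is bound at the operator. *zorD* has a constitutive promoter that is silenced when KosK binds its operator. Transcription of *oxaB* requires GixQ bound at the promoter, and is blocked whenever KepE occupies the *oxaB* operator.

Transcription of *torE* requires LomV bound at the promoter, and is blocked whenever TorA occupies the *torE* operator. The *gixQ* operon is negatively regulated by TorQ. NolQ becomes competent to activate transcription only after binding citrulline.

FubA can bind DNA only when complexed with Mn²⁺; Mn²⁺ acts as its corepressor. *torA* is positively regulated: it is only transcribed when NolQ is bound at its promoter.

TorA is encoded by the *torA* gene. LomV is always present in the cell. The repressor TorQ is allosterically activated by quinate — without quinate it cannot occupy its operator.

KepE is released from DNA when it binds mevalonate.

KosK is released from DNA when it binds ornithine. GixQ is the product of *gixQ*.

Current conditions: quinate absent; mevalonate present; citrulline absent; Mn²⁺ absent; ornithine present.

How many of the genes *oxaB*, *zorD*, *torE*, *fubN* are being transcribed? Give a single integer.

4

Mevalonate is present, so KepE is inactive.
Quinate is absent, so TorQ is inactive.
With no repressor bound, *gixQ* is transcribed.
So GixQ is produced and active.
No repressor is bound and GixQ is active, so *oxaB* is transcribed.
→ *oxaB* is ON.
Ornithine is present, so KosK is inactive.
With no repressor bound, *zorD* is transcribed.
→ *zorD* is ON.
LomV is produced constitutively and is active.
Citrulline is absent, so NolQ is inactive.
Required activator NolQ is absent, so *torA* is not transcribed.
So TorA is not produced.
No repressor is bound and LomV is active, so *torE* is transcribed.
→ *torE* is ON.
Mn²⁺ is absent, so FubA is inactive.
With no repressor bound, *fubN* is transcribed.
→ *fubN* is ON.
4 of the 4 genes are transcribed.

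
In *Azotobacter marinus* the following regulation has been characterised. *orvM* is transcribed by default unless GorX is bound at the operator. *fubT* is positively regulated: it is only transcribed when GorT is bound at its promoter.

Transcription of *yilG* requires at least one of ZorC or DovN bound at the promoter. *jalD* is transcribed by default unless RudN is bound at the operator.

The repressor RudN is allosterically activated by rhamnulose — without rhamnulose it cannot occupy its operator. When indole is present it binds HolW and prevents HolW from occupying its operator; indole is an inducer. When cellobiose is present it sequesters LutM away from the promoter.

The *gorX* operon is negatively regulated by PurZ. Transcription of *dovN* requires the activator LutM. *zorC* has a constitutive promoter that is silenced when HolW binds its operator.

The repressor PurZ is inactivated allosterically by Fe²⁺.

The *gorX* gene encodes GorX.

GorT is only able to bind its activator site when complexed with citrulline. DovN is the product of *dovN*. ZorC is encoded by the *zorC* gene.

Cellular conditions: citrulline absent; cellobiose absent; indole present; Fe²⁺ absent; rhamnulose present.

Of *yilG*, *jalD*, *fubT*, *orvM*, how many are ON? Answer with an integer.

2

Indole is present, so HolW is inactive.
With no repressor bound, *zorC* is transcribed.
So ZorC is produced and active.
Cellobiose is absent, so LutM is active.
No repressor is bound and LutM is active, so *dovN* is transcribed.
So DovN is produced and active.
Activator ZorC is present, so *yilG* is transcribed.
→ *yilG* is ON.
Rhamnulose is present, so RudN is active.
With repressor RudN bound, *jalD* is not transcribed.
→ *jalD* is OFF.
Citrulline is absent, so GorT is inactive.
Required activator GorT is absent, so *fubT* is not transcribed.
→ *fubT* is OFF.
Fe²⁺ is absent, so PurZ is active.
With repressor PurZ bound, *gorX* is not transcribed.
So GorX is not produced.
With no repressor bound, *orvM* is transcribed.
→ *orvM* is ON.
2 of the 4 genes are transcribed.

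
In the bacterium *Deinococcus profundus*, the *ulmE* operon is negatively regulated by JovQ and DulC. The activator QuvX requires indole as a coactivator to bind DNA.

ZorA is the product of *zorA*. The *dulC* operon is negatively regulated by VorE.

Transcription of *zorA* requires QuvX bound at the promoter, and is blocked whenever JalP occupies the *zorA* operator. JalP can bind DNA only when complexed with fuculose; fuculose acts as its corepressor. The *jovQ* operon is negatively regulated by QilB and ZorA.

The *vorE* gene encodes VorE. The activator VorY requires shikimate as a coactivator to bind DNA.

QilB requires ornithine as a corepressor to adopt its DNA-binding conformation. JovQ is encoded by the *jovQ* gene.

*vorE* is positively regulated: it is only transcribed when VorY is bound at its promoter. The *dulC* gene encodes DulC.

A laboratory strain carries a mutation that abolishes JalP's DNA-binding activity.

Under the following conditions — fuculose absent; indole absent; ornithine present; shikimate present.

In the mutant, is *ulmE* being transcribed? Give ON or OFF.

ON

Ornithine is present, so QilB is active.
JalP is non-functional in this strain, so it has no effect.
Indole is absent, so QuvX is inactive.
Required activator QuvX is absent, so *zorA* is not transcribed.
So ZorA is not produced.
With repressor QilB bound, *jovQ* is not transcribed.
So JovQ is not produced.
Shikimate is present, so VorY is active.
No repressor is bound and VorY is active, so *vorE* is transcribed.
So VorE is produced and active.
With repressor VorE bound, *dulC* is not transcribed.
So DulC is not produced.
With no repressor bound, *ulmE* is transcribed.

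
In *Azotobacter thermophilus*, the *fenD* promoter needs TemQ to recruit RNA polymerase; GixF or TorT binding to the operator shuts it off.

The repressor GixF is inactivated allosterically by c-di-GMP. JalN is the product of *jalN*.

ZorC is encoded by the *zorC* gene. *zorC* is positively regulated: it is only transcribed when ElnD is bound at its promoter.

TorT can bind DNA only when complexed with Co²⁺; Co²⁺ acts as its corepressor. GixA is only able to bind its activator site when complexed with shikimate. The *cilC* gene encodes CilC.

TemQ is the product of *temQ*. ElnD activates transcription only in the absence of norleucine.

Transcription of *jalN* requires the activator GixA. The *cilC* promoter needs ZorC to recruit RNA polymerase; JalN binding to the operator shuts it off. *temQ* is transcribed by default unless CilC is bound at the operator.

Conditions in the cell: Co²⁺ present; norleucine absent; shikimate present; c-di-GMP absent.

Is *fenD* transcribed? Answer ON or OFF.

OFF

Norleucine is absent, so ElnD is active.
No repressor is bound and ElnD is active, so *zorC* is transcribed.
So ZorC is produced and active.
Shikimate is present, so GixA is active.
No repressor is bound and GixA is active, so *jalN* is transcribed.
So JalN is produced and active.
With repressor JalN bound, *cilC* is not transcribed.
So CilC is not produced.
With no repressor bound, *temQ* is transcribed.
So TemQ is produced and active.
c-di-GMP is absent, so GixF is active.
Co²⁺ is present, so TorT is active.
With repressor GixF bound, *fenD* is not transcribed.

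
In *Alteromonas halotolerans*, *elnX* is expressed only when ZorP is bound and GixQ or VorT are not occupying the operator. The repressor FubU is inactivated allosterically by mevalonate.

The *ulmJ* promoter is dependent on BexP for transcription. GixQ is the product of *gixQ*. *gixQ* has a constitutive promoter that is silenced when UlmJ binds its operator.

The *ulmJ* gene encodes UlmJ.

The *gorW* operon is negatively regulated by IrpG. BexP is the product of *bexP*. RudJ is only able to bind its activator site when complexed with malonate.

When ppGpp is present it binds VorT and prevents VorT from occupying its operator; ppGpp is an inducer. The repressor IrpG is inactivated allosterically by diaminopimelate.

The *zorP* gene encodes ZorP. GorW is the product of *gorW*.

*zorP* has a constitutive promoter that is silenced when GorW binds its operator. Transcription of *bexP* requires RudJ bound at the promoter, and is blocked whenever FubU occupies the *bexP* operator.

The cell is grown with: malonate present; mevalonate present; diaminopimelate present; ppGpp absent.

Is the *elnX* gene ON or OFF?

OFF

Diaminopimelate is present, so IrpG is inactive.
With no repressor bound, *gorW* is transcribed.
So GorW is produced and active.
With repressor GorW bound, *zorP* is not transcribed.
So ZorP is not produced.
Mevalonate is present, so FubU is inactive.
Malonate is present, so RudJ is active.
No repressor is bound and RudJ is active, so *bexP* is transcribed.
So BexP is produced and active.
No repressor is bound and BexP is active, so *ulmJ* is transcribed.
So UlmJ is produced and active.
With repressor UlmJ bound, *gixQ* is not transcribed.
So GixQ is not produced.
ppGpp is absent, so VorT is active.
With repressor VorT bound, *elnX* is not transcribed.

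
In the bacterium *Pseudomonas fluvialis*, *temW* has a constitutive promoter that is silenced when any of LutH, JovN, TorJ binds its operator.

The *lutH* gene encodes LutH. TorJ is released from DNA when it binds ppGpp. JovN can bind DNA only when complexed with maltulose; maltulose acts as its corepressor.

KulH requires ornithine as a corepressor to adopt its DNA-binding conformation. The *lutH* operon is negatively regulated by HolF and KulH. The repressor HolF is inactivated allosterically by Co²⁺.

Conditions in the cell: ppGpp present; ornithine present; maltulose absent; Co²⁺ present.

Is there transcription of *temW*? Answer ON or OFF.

ON

Co²⁺ is present, so HolF is inactive.
Ornithine is present, so KulH is active.
With repressor KulH bound, *lutH* is not transcribed.
So LutH is not produced.
Maltulose is absent, so JovN is inactive.
ppGpp is present, so TorJ is inactive.
With no repressor bound, *temW* is transcribed.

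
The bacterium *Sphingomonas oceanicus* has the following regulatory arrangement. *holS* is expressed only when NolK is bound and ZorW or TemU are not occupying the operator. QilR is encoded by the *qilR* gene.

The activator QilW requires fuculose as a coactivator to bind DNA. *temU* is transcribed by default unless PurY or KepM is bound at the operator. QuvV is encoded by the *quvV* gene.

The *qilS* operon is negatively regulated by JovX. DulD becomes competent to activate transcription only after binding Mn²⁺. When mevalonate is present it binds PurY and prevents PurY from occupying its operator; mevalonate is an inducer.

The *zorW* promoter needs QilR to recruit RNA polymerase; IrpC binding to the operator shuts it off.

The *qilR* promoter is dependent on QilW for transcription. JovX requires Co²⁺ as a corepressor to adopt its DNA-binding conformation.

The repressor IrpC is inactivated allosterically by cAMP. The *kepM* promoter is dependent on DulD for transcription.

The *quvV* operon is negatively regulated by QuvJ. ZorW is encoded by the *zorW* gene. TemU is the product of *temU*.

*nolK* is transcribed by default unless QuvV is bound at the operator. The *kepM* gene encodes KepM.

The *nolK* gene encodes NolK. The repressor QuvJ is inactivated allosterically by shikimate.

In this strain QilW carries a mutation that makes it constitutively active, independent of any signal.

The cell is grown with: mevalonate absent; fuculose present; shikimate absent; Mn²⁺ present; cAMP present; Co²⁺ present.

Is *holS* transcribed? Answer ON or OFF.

cAMP is present, so IrpC is inactive.
QilW is constitutively active in this strain.
No repressor is bound and QilW is active, so *qilR* is transcribed.
So QilR is produced and active.
No repressor is bound and QilR is active, so *zorW* is transcribed.
So ZorW is produced and active.
Mevalonate is absent, so PurY is active.
Mn²⁺ is present, so DulD is active.
No repressor is bound and DulD is active, so *kepM* is transcribed.
So KepM is produced and active.
With repressor PurY bound, *temU* is not transcribed.
So TemU is not produced.
Shikimate is absent, so QuvJ is active.
With repressor QuvJ bound, *quvV* is not transcribed.
So QuvV is not produced.
With no repressor bound, *nolK* is transcribed.
So NolK is produced and active.
With repressor ZorW bound, *holS* is not transcribed.

OFF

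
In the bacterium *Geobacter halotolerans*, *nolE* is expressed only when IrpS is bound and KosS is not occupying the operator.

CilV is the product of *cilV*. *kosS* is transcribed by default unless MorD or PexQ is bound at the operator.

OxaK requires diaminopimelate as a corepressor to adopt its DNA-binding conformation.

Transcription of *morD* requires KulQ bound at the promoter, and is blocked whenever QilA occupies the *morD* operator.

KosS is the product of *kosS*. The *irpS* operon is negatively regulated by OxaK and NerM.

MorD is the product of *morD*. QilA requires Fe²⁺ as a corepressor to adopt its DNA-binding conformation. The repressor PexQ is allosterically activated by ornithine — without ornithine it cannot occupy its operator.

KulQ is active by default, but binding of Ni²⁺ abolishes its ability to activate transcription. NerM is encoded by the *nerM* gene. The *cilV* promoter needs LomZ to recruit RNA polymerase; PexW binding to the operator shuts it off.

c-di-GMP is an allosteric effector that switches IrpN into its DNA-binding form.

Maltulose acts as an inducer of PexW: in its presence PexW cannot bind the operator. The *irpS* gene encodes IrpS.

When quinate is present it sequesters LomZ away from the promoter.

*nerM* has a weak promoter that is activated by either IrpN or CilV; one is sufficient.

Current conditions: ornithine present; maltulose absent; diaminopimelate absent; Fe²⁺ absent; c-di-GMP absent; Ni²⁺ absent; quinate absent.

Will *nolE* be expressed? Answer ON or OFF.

Diaminopimelate is absent, so OxaK is inactive.
c-di-GMP is absent, so IrpN is inactive.
Maltulose is absent, so PexW is active.
Quinate is absent, so LomZ is active.
With repressor PexW bound, *cilV* is not transcribed.
So CilV is not produced.
No activator is available at the *nerM* promoter, so *nerM* is not transcribed.
So NerM is not produced.
With no repressor bound, *irpS* is transcribed.
So IrpS is produced and active.
Fe²⁺ is absent, so QilA is inactive.
Ni²⁺ is absent, so KulQ is active.
No repressor is bound and KulQ is active, so *morD* is transcribed.
So MorD is produced and active.
Ornithine is present, so PexQ is active.
With repressor MorD bound, *kosS* is not transcribed.
So KosS is not produced.
No repressor is bound and IrpS is active, so *nolE* is transcribed.

ON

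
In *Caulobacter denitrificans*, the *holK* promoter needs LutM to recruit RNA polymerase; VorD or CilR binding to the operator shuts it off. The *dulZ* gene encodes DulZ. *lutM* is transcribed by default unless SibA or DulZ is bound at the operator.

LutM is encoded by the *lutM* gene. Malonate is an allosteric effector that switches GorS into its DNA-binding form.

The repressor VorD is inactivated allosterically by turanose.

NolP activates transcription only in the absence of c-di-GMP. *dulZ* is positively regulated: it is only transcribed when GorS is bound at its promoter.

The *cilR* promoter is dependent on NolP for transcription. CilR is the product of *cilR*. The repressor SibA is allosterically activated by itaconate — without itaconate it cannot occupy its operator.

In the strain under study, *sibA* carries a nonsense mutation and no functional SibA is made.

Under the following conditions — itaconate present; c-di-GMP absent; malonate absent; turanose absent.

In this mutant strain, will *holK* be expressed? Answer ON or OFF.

OFF

SibA is non-functional in this strain, so it has no effect.
Malonate is absent, so GorS is inactive.
Required activator GorS is absent, so *dulZ* is not transcribed.
So DulZ is not produced.
With no repressor bound, *lutM* is transcribed.
So LutM is produced and active.
Turanose is absent, so VorD is active.
c-di-GMP is absent, so NolP is active.
No repressor is bound and NolP is active, so *cilR* is transcribed.
So CilR is produced and active.
With repressor VorD bound, *holK* is not transcribed.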